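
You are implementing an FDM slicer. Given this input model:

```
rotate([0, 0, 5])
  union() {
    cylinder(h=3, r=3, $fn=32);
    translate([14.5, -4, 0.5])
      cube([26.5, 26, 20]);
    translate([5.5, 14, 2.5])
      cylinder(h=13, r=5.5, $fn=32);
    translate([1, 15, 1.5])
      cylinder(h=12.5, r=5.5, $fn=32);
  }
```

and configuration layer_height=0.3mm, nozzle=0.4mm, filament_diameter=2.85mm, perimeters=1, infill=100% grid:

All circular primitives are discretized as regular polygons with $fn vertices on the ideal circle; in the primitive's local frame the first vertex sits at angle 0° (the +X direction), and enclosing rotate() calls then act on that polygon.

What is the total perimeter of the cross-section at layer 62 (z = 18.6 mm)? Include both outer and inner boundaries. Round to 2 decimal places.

105.00 mm

At z = 18.6 mm: the cylinder is absent (z outside [0, 3]); the 26.5×26 cube at (14.5, -4) contributes its full rectangle (perimeter 105.00 mm); the cylinder at (5.5, 14) is not intersected at this z (z outside [2.5, 15.5]); the cylinder at (1, 15) is absent (z outside [1.5, 14]); Combining (union): only the 26.5×26 cube at (14.5, -4) is present, so the union is just that shape — boundary = 105.00 mm; (rotated 5° about Z; rotation is an isometry so areas/perimeters/island counts are preserved). Overall, the cross-section is a single solid region. Total boundary length (outer) = 105.00 mm.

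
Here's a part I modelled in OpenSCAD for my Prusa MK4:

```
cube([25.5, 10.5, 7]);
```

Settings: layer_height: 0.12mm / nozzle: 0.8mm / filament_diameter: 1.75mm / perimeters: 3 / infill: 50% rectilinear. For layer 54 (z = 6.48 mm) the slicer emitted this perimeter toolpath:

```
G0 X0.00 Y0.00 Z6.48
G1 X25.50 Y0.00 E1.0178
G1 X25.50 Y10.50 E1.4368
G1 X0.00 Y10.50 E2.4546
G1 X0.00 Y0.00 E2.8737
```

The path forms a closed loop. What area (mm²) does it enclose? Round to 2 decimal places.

Apply the shoelace formula to the sequence of (X, Y) vertices; enclosed area = 267.75 mm².

267.75 mm²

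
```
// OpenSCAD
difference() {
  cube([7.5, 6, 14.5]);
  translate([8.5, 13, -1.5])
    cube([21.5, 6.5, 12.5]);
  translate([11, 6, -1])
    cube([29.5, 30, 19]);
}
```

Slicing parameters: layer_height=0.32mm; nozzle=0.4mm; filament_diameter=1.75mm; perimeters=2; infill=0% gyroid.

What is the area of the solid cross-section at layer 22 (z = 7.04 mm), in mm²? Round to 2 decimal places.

At z = 7.04 mm: the 7.5×6 cube contributes its full rectangle (area 45.00 mm²); the 21.5×6.5 cube at (8.5, 13) contributes its full rectangle (area 139.75 mm²); the cube at (11, 6) (footprint 29.5×30) is included at this height (area 885.00 mm²); Taking the first minus the rest: starting from the 7.5×6 cube (45.00 mm²), the 21.5×6.5 cube at (8.5, 13) misses the remaining region (no effect); the 29.5×30 cube at (11, 6) misses the remaining region (no effect) — area = 45.00 mm². Overall, the cross-section is a single solid region. Net area = 45.00 mm².

45.00 mm²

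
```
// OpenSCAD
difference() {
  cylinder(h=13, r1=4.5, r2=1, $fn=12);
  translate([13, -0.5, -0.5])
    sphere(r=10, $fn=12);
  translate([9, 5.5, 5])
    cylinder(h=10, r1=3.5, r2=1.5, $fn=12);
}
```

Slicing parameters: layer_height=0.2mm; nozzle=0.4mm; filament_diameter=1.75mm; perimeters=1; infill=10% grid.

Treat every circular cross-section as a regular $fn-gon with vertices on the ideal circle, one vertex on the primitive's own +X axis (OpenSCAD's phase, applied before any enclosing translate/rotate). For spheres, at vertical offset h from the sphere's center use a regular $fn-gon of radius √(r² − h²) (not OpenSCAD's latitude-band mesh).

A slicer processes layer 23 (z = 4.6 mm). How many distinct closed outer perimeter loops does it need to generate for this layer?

At z = 4.6 mm: the cone: at t=0.354 of its height the radius interpolates to r₁+(r₂−r₁)t = 3.262, giving a regular 12-gon of that circumradius; the sphere at (13, -0.5): section is a regular 12-gon, circumradius = √(r²−h²) = √(10²−5.1²) = 8.602; the cone at (9, 5.5) is not intersected at this z (z outside [5, 15]); Subtracting the remaining from the first: starting from the cone, the r=10 sphere at (13, -0.5) misses the remaining region (no effect) — 1 connected region. The result has 1 disconnected region.

1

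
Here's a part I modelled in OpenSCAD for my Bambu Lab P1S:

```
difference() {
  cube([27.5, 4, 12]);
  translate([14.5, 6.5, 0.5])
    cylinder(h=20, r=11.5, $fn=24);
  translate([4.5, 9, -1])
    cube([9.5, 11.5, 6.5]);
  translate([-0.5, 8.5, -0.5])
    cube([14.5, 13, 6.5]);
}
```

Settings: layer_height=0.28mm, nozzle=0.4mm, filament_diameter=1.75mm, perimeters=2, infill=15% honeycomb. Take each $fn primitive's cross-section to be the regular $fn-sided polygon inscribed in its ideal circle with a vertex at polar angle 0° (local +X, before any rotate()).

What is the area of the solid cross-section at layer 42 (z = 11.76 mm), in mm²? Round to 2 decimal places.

26.45 mm²

At z = 11.76 mm: the cube is present — its section is the full 27.5×4 rectangle (area 110.00 mm²); the cylinder at (14.5, 6.5): section is a regular 24-gon, circumradius r=11.5 (area = (24/2)·11.500²·sin(360°/24) = 410.75 mm²); the cube at (4.5, 9) is absent (z outside [-1, 5.5]); the cube at (-0.5, 8.5) is not intersected at this z (z outside [-0.5, 6]); Taking the first minus the rest: starting from the 27.5×4 cube (110.00 mm²), the r=11.5 cylinder at (14.5, 6.5) partially overlaps it — only the 83.55 mm² overlap (of its 410.75 mm²) is removed, clipping the outline — area = 26.45 mm². Overall, the cross-section has 2 separate islands. Net area = 26.45 mm².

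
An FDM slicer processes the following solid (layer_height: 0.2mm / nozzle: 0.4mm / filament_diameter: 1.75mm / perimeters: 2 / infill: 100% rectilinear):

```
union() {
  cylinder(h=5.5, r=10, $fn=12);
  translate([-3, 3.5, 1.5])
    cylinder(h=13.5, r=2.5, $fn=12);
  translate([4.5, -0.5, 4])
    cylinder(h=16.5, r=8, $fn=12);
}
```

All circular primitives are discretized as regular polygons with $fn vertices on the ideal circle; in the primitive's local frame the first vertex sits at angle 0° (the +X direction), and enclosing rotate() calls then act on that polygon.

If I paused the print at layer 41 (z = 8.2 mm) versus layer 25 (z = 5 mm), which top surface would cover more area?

Layer 41 (z = 8.2): the cylinder is absent (z outside [0, 5.5]); the cylinder at (-3, 3.5): section is a regular 12-gon, circumradius r=2.5 (area = (12/2)·2.500²·sin(360°/12) = 18.75 mm²); the r=8 cylinder at (4.5, -0.5) contributes a regular 12-gon of circumradius 8 (area = (12/2)·8.000²·sin(360°/12) = 192.00 mm²); Merging all regions: the regions partially overlap — summed areas 210.75 mm² minus the doubly-counted overlap 5.54 mm² gives 205.21 mm² — area = 205.21 mm². So its area = 205.21 mm². Layer 25 (z = 5): the r=10 cylinder gives a regular 12-gon of circumradius 10 (constant along its height) (area = (12/2)·10.000²·sin(360°/12) = 300.00 mm²); the cylinder at (-3, 3.5): section is a regular 12-gon, circumradius r=2.5 (area = (12/2)·2.500²·sin(360°/12) = 18.75 mm²); the r=8 cylinder at (4.5, -0.5) contributes a regular 12-gon of circumradius 8 (area = (12/2)·8.000²·sin(360°/12) = 192.00 mm²); Taking the union: the regions partially overlap — summed areas 510.75 mm² minus the doubly-counted overlap 178.18 mm² gives 332.57 mm² — area = 332.57 mm². So its area = 332.57 mm². Layer 25 is larger (332.57 vs 205.21 mm²).

layer 25 (z = 5 mm)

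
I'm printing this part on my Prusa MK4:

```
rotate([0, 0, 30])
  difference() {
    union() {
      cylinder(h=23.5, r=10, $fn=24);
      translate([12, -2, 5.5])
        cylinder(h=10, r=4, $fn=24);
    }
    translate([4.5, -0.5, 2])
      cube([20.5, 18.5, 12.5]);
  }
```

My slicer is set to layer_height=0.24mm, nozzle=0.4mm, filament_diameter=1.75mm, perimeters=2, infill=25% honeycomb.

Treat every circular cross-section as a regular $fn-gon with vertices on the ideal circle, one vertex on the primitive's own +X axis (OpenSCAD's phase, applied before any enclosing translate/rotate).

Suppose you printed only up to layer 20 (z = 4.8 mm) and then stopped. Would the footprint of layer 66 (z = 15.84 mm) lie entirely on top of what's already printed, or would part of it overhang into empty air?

Compare the two slices. At z = 4.8: the r=10 cylinder contributes a regular 24-gon of circumradius 10 (area = (24/2)·10.000²·sin(360°/24) = 310.58 mm²); the cylinder at (12, -2) is absent (z outside [5.5, 15.5]); Merging all regions: only the r=10 cylinder is present, so the union is just that shape — area = 310.58 mm²; the cube at (4.5, -0.5) (footprint 20.5×18.5) is included at this height (area 379.25 mm²); After the difference (first − rest): starting from that combined region (310.58 mm²), the 20.5×18.5 cube at (4.5, -0.5) partially overlaps it — only the 37.23 mm² overlap (of its 379.25 mm²) is removed, clipping the outline — area = 273.35 mm²; (rotated 30° about Z; rotation is an isometry so areas/perimeters/island counts are preserved). At z = 15.84: the r=10 cylinder gives a regular 24-gon of circumradius 10 (constant along its height) (area = (24/2)·10.000²·sin(360°/24) = 310.58 mm²); the cylinder at (12, -2) is not intersected at this z (z outside [5.5, 15.5]); Taking the union: only the r=10 cylinder is present, so the union is just that shape — area = 310.58 mm²; the cube at (4.5, -0.5) does not reach this height (z outside [2, 14.5]); After the difference (first − rest): none of the subtracted shapes is present at this height, so that combined region is unchanged — area = 310.58 mm²; (whole slice rotated 30° about Z — lengths, areas and connectivity unchanged). Checking containment: at z = 15.84 the cross-section extends beyond the z = 4.8 cross-section by about 37.23 mm².

part overhangs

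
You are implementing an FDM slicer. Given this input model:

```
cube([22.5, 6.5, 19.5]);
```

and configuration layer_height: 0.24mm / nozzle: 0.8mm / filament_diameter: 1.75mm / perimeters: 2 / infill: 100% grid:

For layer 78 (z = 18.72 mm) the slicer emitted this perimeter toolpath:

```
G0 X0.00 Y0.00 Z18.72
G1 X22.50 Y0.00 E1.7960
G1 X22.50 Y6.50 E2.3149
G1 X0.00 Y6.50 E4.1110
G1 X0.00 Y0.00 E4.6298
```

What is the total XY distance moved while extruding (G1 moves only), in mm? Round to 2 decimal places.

Sum the Euclidean lengths of each G1 segment: total = 58.00 mm.

58.00 mm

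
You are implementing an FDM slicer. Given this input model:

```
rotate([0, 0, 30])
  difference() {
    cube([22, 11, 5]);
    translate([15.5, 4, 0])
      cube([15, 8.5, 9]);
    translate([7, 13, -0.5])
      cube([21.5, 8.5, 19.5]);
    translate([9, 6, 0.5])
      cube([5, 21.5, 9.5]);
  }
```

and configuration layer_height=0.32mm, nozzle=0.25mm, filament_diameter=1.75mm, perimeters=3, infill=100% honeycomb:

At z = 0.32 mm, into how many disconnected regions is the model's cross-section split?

At z = 0.32 mm: the cube is present — its section is the full 22×11 rectangle; the cube at (15.5, 4) (footprint 15×8.5) is included at this height; the cube at (7, 13) is present — its section is the full 21.5×8.5 rectangle; the cube at (9, 6) is absent (z outside [0.5, 10]); Subtracting the remaining from the first: starting from the 22×11 cube, the 15×8.5 cube at (15.5, 4) partially overlaps it — only the 45.50 mm² overlap (of its 127.50 mm²) is removed, clipping the outline; the 21.5×8.5 cube at (7, 13) misses the remaining region (no effect) — 1 connected region; (rotated 30° about Z; rotation is an isometry so areas/perimeters/island counts are preserved). The result has 1 disconnected region.

1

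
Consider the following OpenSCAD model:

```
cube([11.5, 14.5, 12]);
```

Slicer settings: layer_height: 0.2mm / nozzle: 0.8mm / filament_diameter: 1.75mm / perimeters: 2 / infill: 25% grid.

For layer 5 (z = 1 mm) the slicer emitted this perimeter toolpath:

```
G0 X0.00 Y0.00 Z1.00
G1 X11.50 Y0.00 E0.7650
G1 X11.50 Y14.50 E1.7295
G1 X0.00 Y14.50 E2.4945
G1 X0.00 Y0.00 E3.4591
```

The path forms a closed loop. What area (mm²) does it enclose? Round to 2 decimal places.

166.75 mm²

Apply the shoelace formula to the sequence of (X, Y) vertices; enclosed area = 166.75 mm².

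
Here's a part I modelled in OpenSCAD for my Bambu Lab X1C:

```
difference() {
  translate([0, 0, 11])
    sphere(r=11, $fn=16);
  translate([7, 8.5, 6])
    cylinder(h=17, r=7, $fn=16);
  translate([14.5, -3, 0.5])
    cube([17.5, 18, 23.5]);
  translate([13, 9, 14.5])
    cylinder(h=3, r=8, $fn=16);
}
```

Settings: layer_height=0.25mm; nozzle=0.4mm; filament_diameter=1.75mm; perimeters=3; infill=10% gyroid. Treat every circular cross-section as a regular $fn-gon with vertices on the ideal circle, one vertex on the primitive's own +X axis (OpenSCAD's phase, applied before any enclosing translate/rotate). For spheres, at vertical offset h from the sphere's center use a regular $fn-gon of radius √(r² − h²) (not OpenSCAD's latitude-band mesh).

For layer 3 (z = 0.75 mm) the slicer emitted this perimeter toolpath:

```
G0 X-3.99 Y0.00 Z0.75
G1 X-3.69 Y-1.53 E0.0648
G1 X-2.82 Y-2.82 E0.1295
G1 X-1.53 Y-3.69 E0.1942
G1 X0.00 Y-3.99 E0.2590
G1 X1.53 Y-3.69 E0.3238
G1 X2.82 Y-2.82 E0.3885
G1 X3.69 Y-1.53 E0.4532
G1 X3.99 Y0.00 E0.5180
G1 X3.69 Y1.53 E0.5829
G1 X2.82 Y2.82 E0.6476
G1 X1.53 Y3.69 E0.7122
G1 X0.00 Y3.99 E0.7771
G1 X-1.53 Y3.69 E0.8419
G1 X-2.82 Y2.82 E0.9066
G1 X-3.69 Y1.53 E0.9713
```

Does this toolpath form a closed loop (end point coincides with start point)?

no

Start point (G0): (-3.99, 0.00). End point (last G1): the path does not return to the start — open.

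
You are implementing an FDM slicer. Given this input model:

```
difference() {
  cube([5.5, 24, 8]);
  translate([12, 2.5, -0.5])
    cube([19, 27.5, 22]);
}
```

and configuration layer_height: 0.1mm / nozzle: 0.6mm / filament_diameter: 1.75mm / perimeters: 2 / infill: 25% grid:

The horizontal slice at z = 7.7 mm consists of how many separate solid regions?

At z = 7.7 mm: the 5.5×24 cube contributes its full rectangle; the cube at (12, 2.5) is present — its section is the full 19×27.5 rectangle; Taking the first minus the rest: starting from the 5.5×24 cube, the 19×27.5 cube at (12, 2.5) misses the remaining region (no effect) — 1 connected region. The result has 1 disconnected region.

1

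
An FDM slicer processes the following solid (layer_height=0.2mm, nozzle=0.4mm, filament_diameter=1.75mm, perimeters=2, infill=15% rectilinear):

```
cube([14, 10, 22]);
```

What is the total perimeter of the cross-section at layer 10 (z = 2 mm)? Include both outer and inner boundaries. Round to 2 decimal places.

At z = 2 mm: the cube (footprint 14×10) is included at this height (perimeter 48.00 mm). Overall, the cross-section is a single solid region. Total boundary length (outer) = 48.00 mm.

48.00 mm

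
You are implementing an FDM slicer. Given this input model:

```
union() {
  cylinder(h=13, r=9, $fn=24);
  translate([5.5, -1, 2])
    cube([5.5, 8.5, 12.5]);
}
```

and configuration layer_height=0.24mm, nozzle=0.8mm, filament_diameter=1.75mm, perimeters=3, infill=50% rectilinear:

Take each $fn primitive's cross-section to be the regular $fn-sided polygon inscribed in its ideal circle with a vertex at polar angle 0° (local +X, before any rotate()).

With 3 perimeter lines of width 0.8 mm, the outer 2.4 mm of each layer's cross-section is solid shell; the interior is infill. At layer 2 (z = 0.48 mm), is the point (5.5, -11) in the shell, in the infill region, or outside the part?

outside

At z = 0.48 mm: the cylinder: section is a regular 24-gon, circumradius r=9; the cube at (5.5, -1) does not reach this height (z outside [2, 14.5]); Merging all regions: only the r=9 cylinder is present, so the union is just that shape — 1 connected region. Overall, the cross-section is a single solid region. The nearest boundary edge runs (2.33, -8.69)→(4.50, -7.79); distance from the point to it = 3.34 mm. The point is not inside any of the regions above, so it lies outside the cross-section (3.34 mm from the nearest boundary).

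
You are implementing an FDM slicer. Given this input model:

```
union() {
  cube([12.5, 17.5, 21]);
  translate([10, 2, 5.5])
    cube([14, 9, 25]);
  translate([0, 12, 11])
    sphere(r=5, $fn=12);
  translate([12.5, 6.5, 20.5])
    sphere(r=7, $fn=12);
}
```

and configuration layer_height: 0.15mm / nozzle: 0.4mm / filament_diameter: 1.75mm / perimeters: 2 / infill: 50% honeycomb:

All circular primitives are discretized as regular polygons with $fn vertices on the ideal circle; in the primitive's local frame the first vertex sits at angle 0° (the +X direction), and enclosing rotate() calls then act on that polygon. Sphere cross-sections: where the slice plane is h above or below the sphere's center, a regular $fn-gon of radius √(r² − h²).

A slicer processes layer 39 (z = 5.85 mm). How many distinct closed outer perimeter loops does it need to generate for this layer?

At z = 5.85 mm: the cube is present — its section is the full 12.5×17.5 rectangle; the cube at (10, 2) is present — its section is the full 14×9 rectangle; the sphere at (0, 12) is not intersected at this z (|z−center|=5.150 > r=5); the sphere at (12.5, 6.5) is absent (|z−center|=14.650 > r=7); Taking the union: the regions partially overlap (shared area 22.50 mm²), so overlapping operands fuse into one piece — 1 connected region. The result has 1 disconnected region.

1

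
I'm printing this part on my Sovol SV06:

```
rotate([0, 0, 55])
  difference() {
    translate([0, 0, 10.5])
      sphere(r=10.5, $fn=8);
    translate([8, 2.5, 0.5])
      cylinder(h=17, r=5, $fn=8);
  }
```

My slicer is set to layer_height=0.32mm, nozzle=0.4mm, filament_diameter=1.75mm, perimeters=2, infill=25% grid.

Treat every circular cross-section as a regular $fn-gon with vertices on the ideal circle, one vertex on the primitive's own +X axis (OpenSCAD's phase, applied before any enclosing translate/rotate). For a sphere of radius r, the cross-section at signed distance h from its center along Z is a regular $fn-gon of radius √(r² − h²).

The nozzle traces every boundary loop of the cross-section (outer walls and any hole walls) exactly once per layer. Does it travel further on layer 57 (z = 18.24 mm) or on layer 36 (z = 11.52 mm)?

layer 36 (z = 11.52 mm)

Layer 57 (z = 18.24): the sphere: section is a regular 8-gon, circumradius = √(r²−h²) = √(10.5²−7.74²) = 7.095 (perimeter = 2·8·7.095·sin(180°/8) = 43.44 mm); the cylinder at (8, 2.5) does not reach this height (z outside [0.5, 17.5]); Subtracting the remaining from the first: none of the subtracted shapes is present at this height, so the r=10.5 sphere is unchanged — boundary = 43.44 mm; (whole slice rotated 55° about Z — lengths, areas and connectivity unchanged). So its perimeter = 43.44 mm. Layer 36 (z = 11.52): the r=10.5 sphere slices to a regular 8-gon of circumradius 10.450 (√(r²−h²) with h=1.02 from center) (perimeter = 2·8·10.450·sin(180°/8) = 63.99 mm); the r=5 cylinder at (8, 2.5) contributes a regular 8-gon of circumradius 5 (perimeter = 2·8·5.000·sin(180°/8) = 30.61 mm); Subtracting the remaining from the first: starting from the r=10.5 sphere, the r=5 cylinder at (8, 2.5) partially overlaps it — only the 46.49 mm² overlap (of its 70.71 mm²) is removed, clipping the outline — boundary = 70.73 mm; (rotated 55° about Z; rotation is an isometry so areas/perimeters/island counts are preserved). So its perimeter = 70.73 mm. Layer 36 is larger (70.73 vs 43.44 mm).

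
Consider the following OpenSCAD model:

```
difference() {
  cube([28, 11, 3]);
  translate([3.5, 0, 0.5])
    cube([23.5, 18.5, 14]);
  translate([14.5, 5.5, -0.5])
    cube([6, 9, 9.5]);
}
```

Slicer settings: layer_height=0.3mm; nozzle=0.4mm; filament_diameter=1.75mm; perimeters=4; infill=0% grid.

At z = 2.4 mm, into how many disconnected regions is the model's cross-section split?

2

At z = 2.4 mm: the cube (footprint 28×11) is included at this height; the cube at (3.5, 0) (footprint 23.5×18.5) is included at this height; the cube at (14.5, 5.5) is present — its section is the full 6×9 rectangle; Subtracting the remaining from the first: starting from the 28×11 cube, the 23.5×18.5 cube at (3.5, 0) partially overlaps it — only the 258.50 mm² overlap (of its 434.75 mm²) is removed, clipping the outline; the 6×9 cube at (14.5, 5.5) misses the remaining region (no effect) — 2 connected regions. The result has 2 disconnected regions.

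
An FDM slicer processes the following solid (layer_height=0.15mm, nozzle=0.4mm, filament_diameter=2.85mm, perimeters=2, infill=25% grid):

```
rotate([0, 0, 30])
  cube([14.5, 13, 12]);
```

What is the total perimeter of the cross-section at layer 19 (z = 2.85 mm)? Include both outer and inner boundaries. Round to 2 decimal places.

55.00 mm

At z = 2.85 mm: the 14.5×13 cube contributes its full rectangle (perimeter 55.00 mm); (whole slice rotated 30° about Z — lengths, areas and connectivity unchanged). Overall, the cross-section is a single solid region. Total boundary length (outer) = 55.00 mm.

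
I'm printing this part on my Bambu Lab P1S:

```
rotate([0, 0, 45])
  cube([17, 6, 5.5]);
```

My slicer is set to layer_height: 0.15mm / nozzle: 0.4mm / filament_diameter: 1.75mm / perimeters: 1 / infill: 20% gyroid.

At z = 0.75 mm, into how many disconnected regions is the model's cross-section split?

1

At z = 0.75 mm: the cube is present — its section is the full 17×6 rectangle; (rotated 45° about Z; rotation is an isometry so areas/perimeters/island counts are preserved). The result has 1 disconnected region.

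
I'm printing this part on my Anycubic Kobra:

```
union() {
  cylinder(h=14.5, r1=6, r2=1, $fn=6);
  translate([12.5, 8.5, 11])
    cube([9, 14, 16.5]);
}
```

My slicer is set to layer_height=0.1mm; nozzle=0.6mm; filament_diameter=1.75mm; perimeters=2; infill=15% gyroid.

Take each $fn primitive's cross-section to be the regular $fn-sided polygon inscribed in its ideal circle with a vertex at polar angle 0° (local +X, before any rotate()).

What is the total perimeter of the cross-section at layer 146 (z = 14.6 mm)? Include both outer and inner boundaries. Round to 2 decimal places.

46.00 mm

At z = 14.6 mm: the cone is absent (z outside [0, 14.5]); the 9×14 cube at (12.5, 8.5) contributes its full rectangle (perimeter 46.00 mm); Combining (union): only the 9×14 cube at (12.5, 8.5) is present, so the union is just that shape — boundary = 46.00 mm. Overall, the cross-section is a single solid region. Total boundary length (outer) = 46.00 mm.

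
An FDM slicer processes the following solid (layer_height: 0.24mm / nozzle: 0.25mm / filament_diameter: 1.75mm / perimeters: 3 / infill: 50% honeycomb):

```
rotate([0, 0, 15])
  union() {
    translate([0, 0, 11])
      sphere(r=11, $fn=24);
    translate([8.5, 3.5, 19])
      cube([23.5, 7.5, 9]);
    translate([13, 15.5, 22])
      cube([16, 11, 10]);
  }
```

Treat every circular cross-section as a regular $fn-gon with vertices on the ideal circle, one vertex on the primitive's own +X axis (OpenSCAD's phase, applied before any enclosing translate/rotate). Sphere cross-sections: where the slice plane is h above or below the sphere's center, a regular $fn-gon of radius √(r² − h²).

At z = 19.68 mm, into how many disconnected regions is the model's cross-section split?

At z = 19.68 mm: the r=11 sphere contributes a regular 24-gon of circumradius √(11²−8.68²) = 6.757; the cube at (8.5, 3.5) (footprint 23.5×7.5) is included at this height; the cube at (13, 15.5) is not intersected at this z (z outside [22, 32]); Taking the union: the 2 present regions are separate (no shared area or edge), so areas and boundary lengths simply add and each stays a separate island — 2 connected regions; (whole slice rotated 15° about Z — lengths, areas and connectivity unchanged). The result has 2 disconnected regions.

2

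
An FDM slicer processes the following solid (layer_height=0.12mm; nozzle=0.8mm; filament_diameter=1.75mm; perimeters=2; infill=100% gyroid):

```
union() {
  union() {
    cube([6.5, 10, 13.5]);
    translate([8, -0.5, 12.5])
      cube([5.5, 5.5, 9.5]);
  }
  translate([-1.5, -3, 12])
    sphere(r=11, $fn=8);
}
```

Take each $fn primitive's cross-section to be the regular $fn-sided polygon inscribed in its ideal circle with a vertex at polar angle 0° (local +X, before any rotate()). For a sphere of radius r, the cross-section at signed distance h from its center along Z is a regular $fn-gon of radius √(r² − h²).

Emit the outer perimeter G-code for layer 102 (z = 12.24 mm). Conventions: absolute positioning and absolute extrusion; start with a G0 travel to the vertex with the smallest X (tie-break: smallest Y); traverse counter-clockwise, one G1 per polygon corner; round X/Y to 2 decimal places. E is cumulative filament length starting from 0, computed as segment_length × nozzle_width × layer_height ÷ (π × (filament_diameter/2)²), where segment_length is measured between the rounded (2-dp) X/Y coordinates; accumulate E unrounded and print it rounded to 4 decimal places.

At z = 12.24 mm: the cube is present — its section is the full 6.5×10 rectangle; the cube at (8, -0.5) does not reach this height (z outside [12.5, 22]); Taking the union: only the 6.5×10 cube is present, so the union is just that shape — 1 connected region; the r=11 sphere at (-1.5, -3) contributes a regular 8-gon of circumradius √(11²−0.24²) = 10.997; Merging all regions: the regions partially overlap (shared area 39.14 mm²), so overlapping operands fuse into one piece — 1 connected region. The outline is a single polygon with 11 vertices. Extrusion per mm of travel: 0.8 × 0.12 / (π × 0.875²) = 0.039912. Accumulating E over each segment gives final E = 2.9878.

G0 X-12.50 Y-3.00 Z12.24
G1 X-9.28 Y-10.78 E0.3361
G1 X-1.50 Y-14.00 E0.6721
G1 X6.28 Y-10.78 E1.0082
G1 X9.50 Y-3.00 E1.3442
G1 X6.50 Y4.24 E1.6570
G1 X6.50 Y10.00 E1.8869
G1 X0.00 Y10.00 E2.1464
G1 X0.00 Y7.38 E2.2509
G1 X-1.50 Y8.00 E2.3157
G1 X-9.28 Y4.78 E2.6518
G1 X-12.50 Y-3.00 E2.9878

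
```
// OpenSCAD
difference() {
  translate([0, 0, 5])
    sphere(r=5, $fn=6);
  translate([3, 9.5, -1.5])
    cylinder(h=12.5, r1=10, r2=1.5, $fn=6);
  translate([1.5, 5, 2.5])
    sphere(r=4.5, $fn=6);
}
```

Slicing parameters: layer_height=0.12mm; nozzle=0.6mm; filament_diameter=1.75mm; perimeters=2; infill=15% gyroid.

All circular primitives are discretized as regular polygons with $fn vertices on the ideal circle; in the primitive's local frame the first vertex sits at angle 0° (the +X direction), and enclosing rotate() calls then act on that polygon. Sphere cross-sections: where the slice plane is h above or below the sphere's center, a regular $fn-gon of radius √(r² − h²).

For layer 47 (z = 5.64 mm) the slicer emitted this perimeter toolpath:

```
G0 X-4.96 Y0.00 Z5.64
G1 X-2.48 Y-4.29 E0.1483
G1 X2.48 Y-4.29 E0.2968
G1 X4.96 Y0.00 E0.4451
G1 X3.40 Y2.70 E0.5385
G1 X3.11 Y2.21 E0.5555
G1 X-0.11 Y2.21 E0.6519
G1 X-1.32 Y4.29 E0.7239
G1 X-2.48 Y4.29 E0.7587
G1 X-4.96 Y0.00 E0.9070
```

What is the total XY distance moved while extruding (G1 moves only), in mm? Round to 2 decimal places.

30.30 mm

Sum the Euclidean lengths of each G1 segment: total = 30.30 mm.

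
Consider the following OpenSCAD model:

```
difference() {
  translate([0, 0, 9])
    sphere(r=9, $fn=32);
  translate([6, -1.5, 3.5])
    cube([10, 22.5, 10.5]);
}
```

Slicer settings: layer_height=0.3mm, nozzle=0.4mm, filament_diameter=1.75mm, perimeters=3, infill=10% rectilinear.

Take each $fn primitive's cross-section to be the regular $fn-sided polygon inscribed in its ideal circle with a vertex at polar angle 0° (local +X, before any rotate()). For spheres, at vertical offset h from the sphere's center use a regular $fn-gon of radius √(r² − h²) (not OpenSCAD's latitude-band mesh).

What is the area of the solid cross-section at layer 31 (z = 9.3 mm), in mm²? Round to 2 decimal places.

234.49 mm²

At z = 9.3 mm: the r=9 sphere contributes a regular 32-gon of circumradius √(9²−0.3²) = 8.995 (area = (32/2)·8.995²·sin(360°/32) = 252.56 mm²); the cube at (6, -1.5) is present — its section is the full 10×22.5 rectangle (area 225.00 mm²); After the difference (first − rest): starting from the r=9 sphere (252.56 mm²), the 10×22.5 cube at (6, -1.5) partially overlaps it — only the 18.07 mm² overlap (of its 225.00 mm²) is removed, clipping the outline — area = 234.49 mm². Overall, the cross-section is a single solid region. Net area = 234.49 mm².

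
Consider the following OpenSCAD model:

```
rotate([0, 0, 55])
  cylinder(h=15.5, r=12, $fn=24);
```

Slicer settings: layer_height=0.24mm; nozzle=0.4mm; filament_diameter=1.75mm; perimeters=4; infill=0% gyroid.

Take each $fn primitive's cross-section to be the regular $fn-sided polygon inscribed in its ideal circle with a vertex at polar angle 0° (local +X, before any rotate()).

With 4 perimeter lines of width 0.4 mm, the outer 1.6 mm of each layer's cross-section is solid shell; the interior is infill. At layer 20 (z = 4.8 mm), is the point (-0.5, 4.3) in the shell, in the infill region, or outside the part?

At z = 4.8 mm: the r=12 cylinder gives a regular 24-gon of circumradius 12 (constant along its height); (whole slice rotated 55° about Z — lengths, areas and connectivity unchanged). Overall, the cross-section is a single solid region. Undo the 55° rotation: the query point maps to (3.236, 2.876) in the un-rotated model frame. The nearest boundary edge runs (10.39, 6.00)→(8.49, 8.49); distance from the point to it = 7.58 mm. The point is inside the cross-section and 7.58 mm from the nearest boundary — more than the 1.6 mm shell width (4 × 0.4), so it's in the infill interior.

infill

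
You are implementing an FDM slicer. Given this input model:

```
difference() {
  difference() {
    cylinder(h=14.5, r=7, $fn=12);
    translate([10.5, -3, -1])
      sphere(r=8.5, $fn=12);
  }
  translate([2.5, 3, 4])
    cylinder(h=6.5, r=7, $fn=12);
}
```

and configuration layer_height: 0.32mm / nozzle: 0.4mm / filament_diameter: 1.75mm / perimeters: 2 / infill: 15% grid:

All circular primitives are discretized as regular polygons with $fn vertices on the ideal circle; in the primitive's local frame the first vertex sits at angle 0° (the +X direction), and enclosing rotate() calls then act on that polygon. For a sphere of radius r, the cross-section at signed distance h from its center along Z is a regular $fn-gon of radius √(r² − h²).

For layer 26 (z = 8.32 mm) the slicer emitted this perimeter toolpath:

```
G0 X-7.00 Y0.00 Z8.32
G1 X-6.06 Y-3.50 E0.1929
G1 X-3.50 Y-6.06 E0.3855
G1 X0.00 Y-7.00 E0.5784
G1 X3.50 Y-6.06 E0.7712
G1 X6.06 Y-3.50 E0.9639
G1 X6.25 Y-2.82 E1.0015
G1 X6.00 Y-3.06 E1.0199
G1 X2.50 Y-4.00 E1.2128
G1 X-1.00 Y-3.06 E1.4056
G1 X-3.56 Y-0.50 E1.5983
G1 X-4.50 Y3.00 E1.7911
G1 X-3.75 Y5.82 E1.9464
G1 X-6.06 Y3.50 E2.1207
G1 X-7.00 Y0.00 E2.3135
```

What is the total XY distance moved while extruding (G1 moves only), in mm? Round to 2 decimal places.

43.47 mm

Sum the Euclidean lengths of each G1 segment: total = 43.47 mm.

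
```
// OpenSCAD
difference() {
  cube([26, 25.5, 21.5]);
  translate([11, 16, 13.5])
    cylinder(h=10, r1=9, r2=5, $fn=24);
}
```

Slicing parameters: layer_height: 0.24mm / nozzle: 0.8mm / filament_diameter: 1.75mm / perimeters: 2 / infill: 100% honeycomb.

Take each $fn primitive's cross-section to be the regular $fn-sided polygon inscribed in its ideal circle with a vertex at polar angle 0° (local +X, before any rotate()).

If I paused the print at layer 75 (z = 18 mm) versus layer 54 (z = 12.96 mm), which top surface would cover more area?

Layer 75 (z = 18): the cube (footprint 26×25.5) is included at this height (area 663.00 mm²); the cone at (11, 16) (r1=9→r2=5) has section circumradius 7.200 here — a regular 24-gon (area = (24/2)·7.200²·sin(360°/24) = 161.01 mm²); Taking the first minus the rest: starting from the 26×25.5 cube (663.00 mm²), the cone at (11, 16) lies wholly inside it (removes its full 161.01 mm² and its 45.11 mm outline becomes a hole wall) — area = 501.99 mm². So its area = 501.99 mm². Layer 54 (z = 12.96): the cube (footprint 26×25.5) is included at this height (area 663.00 mm²); the cone at (11, 16) is not intersected at this z (z outside [13.5, 23.5]); After the difference (first − rest): none of the subtracted shapes is present at this height, so the 26×25.5 cube is unchanged — area = 663.00 mm². So its area = 663.00 mm². Layer 54 is larger (663.00 vs 501.99 mm²).

layer 54 (z = 12.96 mm)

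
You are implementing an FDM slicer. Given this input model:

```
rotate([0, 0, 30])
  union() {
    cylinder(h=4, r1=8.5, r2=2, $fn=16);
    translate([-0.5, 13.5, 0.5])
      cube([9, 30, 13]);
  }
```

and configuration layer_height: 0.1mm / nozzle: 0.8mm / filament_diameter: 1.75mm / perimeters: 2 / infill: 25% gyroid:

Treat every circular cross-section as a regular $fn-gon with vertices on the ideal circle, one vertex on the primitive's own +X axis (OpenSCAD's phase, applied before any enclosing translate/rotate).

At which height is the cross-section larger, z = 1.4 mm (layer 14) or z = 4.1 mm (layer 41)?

layer 14 (z = 1.4 mm)

Layer 14 (z = 1.4): the cone contributes a regular 16-gon of circumradius 6.225 (interpolated between r1=8.5 and r2=2 at t=0.350) (area = (16/2)·6.225²·sin(360°/16) = 118.63 mm²); the cube at (-0.5, 13.5) (footprint 9×30) is included at this height (area 270.00 mm²); Combining (union): the 2 present regions are separate (no shared area or edge), so areas and boundary lengths simply add and each stays a separate island — area = 388.63 mm²; (whole slice rotated 30° about Z — lengths, areas and connectivity unchanged). So its area = 388.63 mm². Layer 41 (z = 4.1): the cone is not intersected at this z (z outside [0, 4]); the 9×30 cube at (-0.5, 13.5) contributes its full rectangle (area 270.00 mm²); Taking the union: only the 9×30 cube at (-0.5, 13.5) is present, so the union is just that shape — area = 270.00 mm²; (whole slice rotated 30° about Z — lengths, areas and connectivity unchanged). So its area = 270.00 mm². Layer 14 is larger (388.63 vs 270.00 mm²).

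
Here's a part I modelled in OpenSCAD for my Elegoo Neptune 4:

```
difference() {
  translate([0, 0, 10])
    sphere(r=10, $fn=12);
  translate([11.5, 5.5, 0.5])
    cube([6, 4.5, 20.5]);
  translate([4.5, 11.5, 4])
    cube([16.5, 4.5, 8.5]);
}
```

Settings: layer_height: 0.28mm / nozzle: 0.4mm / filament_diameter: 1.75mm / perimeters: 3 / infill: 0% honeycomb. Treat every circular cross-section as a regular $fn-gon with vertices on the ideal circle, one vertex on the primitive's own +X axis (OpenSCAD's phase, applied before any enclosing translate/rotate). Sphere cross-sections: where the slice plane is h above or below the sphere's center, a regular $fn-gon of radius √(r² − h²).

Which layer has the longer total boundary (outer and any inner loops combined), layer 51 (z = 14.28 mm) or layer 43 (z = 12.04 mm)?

layer 43 (z = 12.04 mm)

Layer 51 (z = 14.28): the r=10 sphere slices to a regular 12-gon of circumradius 9.038 (√(r²−h²) with h=4.28 from center) (perimeter = 2·12·9.038·sin(180°/12) = 56.14 mm); the 6×4.5 cube at (11.5, 5.5) contributes its full rectangle (perimeter 21.00 mm); the cube at (4.5, 11.5) is absent (z outside [4, 12.5]); After the difference (first − rest): starting from the r=10 sphere, the 6×4.5 cube at (11.5, 5.5) misses the remaining region (no effect) — boundary = 56.14 mm. So its perimeter = 56.14 mm. Layer 43 (z = 12.04): the r=10 sphere contributes a regular 12-gon of circumradius √(10²−2.04²) = 9.790 (perimeter = 2·12·9.790·sin(180°/12) = 60.81 mm); the cube at (11.5, 5.5) is present — its section is the full 6×4.5 rectangle (perimeter 21.00 mm); the cube at (4.5, 11.5) is present — its section is the full 16.5×4.5 rectangle (perimeter 42.00 mm); Taking the first minus the rest: starting from the r=10 sphere, the 6×4.5 cube at (11.5, 5.5) misses the remaining region (no effect); the 16.5×4.5 cube at (4.5, 11.5) misses the remaining region (no effect) — boundary = 60.81 mm. So its perimeter = 60.81 mm. Layer 43 is larger (60.81 vs 56.14 mm).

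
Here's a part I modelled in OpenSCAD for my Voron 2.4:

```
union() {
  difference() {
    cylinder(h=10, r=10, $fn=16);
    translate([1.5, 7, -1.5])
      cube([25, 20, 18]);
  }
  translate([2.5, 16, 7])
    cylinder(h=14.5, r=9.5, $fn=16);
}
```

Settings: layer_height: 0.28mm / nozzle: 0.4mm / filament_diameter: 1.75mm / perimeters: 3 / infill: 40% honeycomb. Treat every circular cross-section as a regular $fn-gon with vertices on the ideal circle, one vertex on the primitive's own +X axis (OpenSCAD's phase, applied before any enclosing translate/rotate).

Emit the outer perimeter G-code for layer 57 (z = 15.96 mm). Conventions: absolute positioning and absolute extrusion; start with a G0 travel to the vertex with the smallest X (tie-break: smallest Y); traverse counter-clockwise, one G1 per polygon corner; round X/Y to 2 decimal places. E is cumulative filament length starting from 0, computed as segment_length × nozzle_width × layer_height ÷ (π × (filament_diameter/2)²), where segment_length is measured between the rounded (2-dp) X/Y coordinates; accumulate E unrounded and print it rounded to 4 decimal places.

G0 X-7.00 Y16.00 Z15.96
G1 X-6.28 Y12.36 E0.1728
G1 X-4.22 Y9.28 E0.3453
G1 X-1.14 Y7.22 E0.5179
G1 X2.50 Y6.50 E0.6906
G1 X6.14 Y7.22 E0.8634
G1 X9.22 Y9.28 E1.0359
G1 X11.28 Y12.36 E1.2085
G1 X12.00 Y16.00 E1.3813
G1 X11.28 Y19.64 E1.5540
G1 X9.22 Y22.72 E1.7266
G1 X6.14 Y24.78 E1.8991
G1 X2.50 Y25.50 E2.0719
G1 X-1.14 Y24.78 E2.2447
G1 X-4.22 Y22.72 E2.4172
G1 X-6.28 Y19.64 E2.5898
G1 X-7.00 Y16.00 E2.7625

At z = 15.96 mm: the cylinder is absent (z outside [0, 10]); the 25×20 cube at (1.5, 7) contributes its full rectangle; After the difference (first − rest): the first operand is absent here, so nothing remains; the r=9.5 cylinder at (2.5, 16) contributes a regular 16-gon of circumradius 9.5; Combining (union): only the r=9.5 cylinder at (2.5, 16) is present, so the union is just that shape — 1 connected region. The outline is a single polygon with 16 vertices. Extrusion per mm of travel: 0.4 × 0.28 / (π × 0.875²) = 0.046564. Accumulating E over each segment gives final E = 2.7625.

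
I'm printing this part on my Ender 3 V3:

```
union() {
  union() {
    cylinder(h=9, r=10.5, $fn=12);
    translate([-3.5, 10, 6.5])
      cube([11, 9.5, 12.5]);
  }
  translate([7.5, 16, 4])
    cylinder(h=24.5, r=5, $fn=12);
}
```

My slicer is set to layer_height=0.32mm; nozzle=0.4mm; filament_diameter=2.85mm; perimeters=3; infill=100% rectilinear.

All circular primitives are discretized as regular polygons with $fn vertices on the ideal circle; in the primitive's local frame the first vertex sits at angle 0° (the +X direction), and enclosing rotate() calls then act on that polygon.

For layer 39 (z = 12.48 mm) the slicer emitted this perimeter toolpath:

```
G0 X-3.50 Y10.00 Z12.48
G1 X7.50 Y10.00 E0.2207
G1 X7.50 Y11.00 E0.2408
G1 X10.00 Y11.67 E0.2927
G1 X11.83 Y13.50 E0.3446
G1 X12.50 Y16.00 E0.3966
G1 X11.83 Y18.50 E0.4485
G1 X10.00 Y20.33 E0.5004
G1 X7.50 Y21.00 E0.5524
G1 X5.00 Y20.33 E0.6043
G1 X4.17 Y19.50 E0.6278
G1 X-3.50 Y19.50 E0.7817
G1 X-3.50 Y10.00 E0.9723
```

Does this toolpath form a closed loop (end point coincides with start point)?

yes

Start point (G0): (-3.50, 10.00). End point (last G1): the path returns to the start — closed.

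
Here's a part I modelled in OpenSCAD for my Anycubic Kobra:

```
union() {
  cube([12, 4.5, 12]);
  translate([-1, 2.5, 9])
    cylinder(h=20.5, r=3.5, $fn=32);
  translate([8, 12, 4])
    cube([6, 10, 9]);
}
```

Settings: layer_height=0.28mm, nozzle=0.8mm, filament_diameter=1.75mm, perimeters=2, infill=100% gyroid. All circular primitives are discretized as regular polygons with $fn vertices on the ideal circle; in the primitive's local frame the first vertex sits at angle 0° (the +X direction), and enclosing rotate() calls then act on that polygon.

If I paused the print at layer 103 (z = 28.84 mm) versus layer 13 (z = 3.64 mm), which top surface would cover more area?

layer 13 (z = 3.64 mm)

Layer 103 (z = 28.84): the cube does not reach this height (z outside [0, 12]); the r=3.5 cylinder at (-1, 2.5) contributes a regular 32-gon of circumradius 3.5 (area = (32/2)·3.500²·sin(360°/32) = 38.24 mm²); the cube at (8, 12) is not intersected at this z (z outside [4, 13]); Combining (union): only the r=3.5 cylinder at (-1, 2.5) is present, so the union is just that shape — area = 38.24 mm². So its area = 38.24 mm². Layer 13 (z = 3.64): the 12×4.5 cube contributes its full rectangle (area 54.00 mm²); the cylinder at (-1, 2.5) is not intersected at this z (z outside [9, 29.5]); the cube at (8, 12) is not intersected at this z (z outside [4, 13]); Combining (union): only the 12×4.5 cube is present, so the union is just that shape — area = 54.00 mm². So its area = 54.00 mm². Layer 13 is larger (54.00 vs 38.24 mm²).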